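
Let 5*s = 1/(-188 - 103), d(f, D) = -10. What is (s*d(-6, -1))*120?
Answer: 80/97 ≈ 0.82474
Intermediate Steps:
s = -1/1455 (s = 1/(5*(-188 - 103)) = (⅕)/(-291) = (⅕)*(-1/291) = -1/1455 ≈ -0.00068729)
(s*d(-6, -1))*120 = -1/1455*(-10)*120 = (2/291)*120 = 80/97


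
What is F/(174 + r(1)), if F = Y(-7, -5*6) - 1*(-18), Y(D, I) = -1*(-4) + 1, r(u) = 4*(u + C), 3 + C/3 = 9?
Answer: 23/250 ≈ 0.092000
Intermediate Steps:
C = 18 (C = -9 + 3*9 = -9 + 27 = 18)
r(u) = 72 + 4*u (r(u) = 4*(u + 18) = 4*(18 + u) = 72 + 4*u)
Y(D, I) = 5 (Y(D, I) = 4 + 1 = 5)
F = 23 (F = 5 - 1*(-18) = 5 + 18 = 23)
F/(174 + r(1)) = 23/(174 + (72 + 4*1)) = 23/(174 + (72 + 4)) = 23/(174 + 76) = 23/250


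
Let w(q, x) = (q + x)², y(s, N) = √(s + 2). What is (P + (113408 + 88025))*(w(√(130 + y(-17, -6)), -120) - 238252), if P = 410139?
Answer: -145708252144 + 611572*(120 - √(130 + I*√15))² ≈ -1.385e+11 - 2.2558e+7*I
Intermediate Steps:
y(s, N) = √(2 + s)
(P + (113408 + 88025))*(w(√(130 + y(-17, -6)), -120) - 238252) = (410139 + (113408 + 88025))*((√(130 + √(2 - 17)) - 120)² - 238252) = (410139 + 201433)*((√(130 + √(-15)) - 120)² - 238252) = 611572*((√(130 + I*√15) - 120)² - 238252) = 611572*((-120 + √(130 + I*√15))² - 238252) = 611572*(-238252 + (-120 + √(130 + I*√15))²) = -145708252144 + 611572*(-120 + √(130 + I*√15))²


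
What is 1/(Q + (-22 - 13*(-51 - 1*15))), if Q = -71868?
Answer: -1/71032 ≈ -1.4078e-5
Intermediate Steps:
1/(Q + (-22 - 13*(-51 - 1*15))) = 1/(-71868 + (-22 - 13*(-51 - 1*15))) = 1/(-71868 + (-22 - 13*(-51 - 15))) = 1/(-71868 + (-22 - 13*(-66))) = 1/(-71868 + (-22 + 858)) = 1/(-71868 + 836) = 1/(-71032) = -1/71032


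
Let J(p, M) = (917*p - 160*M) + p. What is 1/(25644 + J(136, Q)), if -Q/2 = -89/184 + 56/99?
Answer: 2277/342730004 ≈ 6.6437e-6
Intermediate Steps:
Q = -1493/9108 (Q = -2*(-89/184 + 56/99) = -2*1493/18216 = -1493/9108 ≈ -0.16392)
J(p, M) = -160*M + 918*p (J(p, M) = (-160*M + 917*p) + p = -160*M + 918*p)
1/(25644 + J(136, Q)) = 1/(25644 + (-160*(-1493/9108) + 918*136)) = 1/(25644 + (59720/2277 + 124848)) = 1/(25644 + 284338616/2277) = 1/(342730004/2277) = 2277/342730004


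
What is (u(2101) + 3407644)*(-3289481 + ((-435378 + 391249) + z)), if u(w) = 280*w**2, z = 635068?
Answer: -3344529573038808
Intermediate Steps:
(u(2101) + 3407644)*(-3289481 + ((-435378 + 391249) + z)) = (280*2101**2 + 3407644)*(-3289481 + ((-435378 + 391249) + 635068)) = (280*4414201 + 3407644)*(-3289481 + (-44129 + 635068)) = (1235976280 + 3407644)*(-3289481 + 590939) = 1239383924*(-2698542) = -3344529573038808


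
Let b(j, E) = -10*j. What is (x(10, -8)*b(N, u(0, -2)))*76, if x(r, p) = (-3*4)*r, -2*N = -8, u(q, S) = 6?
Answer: 364800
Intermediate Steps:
N = 4 (N = -½*(-8) = 4)
x(r, p) = -12*r
(x(10, -8)*b(N, u(0, -2)))*76 = ((-12*10)*(-10*4))*76 = -120*(-40)*76 = 4800*76 = 364800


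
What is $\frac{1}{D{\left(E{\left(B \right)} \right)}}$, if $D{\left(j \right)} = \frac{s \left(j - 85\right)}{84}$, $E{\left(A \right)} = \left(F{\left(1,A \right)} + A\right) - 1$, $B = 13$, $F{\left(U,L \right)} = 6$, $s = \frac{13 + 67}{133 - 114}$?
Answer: $- \frac{399}{1340} \approx -0.29776$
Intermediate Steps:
$s = \frac{80}{19} \approx 4.2105$
$E{\left(A \right)} = 5 + A$ ($E{\left(A \right)} = \left(6 + A\right) - 1 = 5 + A$)
$D{\left(j \right)} = - \frac{1700}{399} + \frac{20 j}{399}$ ($D{\left(j \right)} = \frac{\frac{80}{19} \left(j - 85\right)}{84} = \frac{80 \left(-85 + j\right)}{19} \cdot \frac{1}{84} = \left(- \frac{6800}{19} + \frac{80 j}{19}\right) \frac{1}{84} = - \frac{1700}{399} + \frac{20 j}{399}$)
$\frac{1}{D{\left(E{\left(B \right)} \right)}} = \frac{1}{- \frac{1700}{399} + \frac{20 \left(5 + 13\right)}{399}} = \frac{1}{- \frac{1700}{399} + \frac{20}{399} \cdot 18} = \frac{1}{- \frac{1700}{399} + \frac{120}{133}} = \frac{1}{- \frac{1340}{399}} = - \frac{399}{1340}$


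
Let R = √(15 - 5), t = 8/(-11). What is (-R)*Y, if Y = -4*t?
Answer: -32*√10/11 ≈ -9.1994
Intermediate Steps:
t = -8/11 (t = 8*(-1/11) = -8/11 ≈ -0.72727)
Y = 32/11 (Y = -4*(-8/11) = 32/11 ≈ 2.9091)
R = √10 ≈ 3.1623
(-R)*Y = -√10*(32/11) = -32*√10/11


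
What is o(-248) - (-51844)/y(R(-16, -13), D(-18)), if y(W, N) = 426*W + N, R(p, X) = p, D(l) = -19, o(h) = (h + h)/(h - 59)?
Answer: -12525948/2098345 ≈ -5.9694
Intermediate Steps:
o(h) = 2*h/(-59 + h) (o(h) = (2*h)/(-59 + h) = 2*h/(-59 + h))
y(W, N) = N + 426*W
o(-248) - (-51844)/y(R(-16, -13), D(-18)) = 2*(-248)/(-59 - 248) - (-51844)/(-19 + 426*(-16)) = 2*(-248)/(-307) - (-51844)/(-19 - 6816) = 2*(-248)*(-1/307) - (-51844)/(-6835) = 496/307 - (-51844)*(-1)/6835 = 496/307 - 1*51844/6835 = 496/307 - 51844/6835 = -12525948/2098345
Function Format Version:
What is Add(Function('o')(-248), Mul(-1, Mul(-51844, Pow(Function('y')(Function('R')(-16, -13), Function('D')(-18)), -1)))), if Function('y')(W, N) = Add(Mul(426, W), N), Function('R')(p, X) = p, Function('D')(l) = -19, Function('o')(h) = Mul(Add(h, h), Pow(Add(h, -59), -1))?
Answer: Rational(-12525948, 2098345) ≈ -5.9694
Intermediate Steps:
Function('o')(h) = Mul(2, h, Pow(Add(-59, h), -1)) (Function('o')(h) = Mul(Mul(2, h), Pow(Add(-59, h), -1)) = Mul(2, h, Pow(Add(-59, h), -1)))
Function('y')(W, N) = Add(N, Mul(426, W))
Add(Function('o')(-248), Mul(-1, Mul(-51844, Pow(Function('y')(Function('R')(-16, -13), Function('D')(-18)), -1)))) = Add(Mul(2, -248, Pow(Add(-59, -248), -1)), Mul(-1, Mul(-51844, Pow(Add(-19, Mul(426, -16)), -1)))) = Add(Mul(2, -248, Pow(-307, -1)), Mul(-1, Mul(-51844, Pow(Add(-19, -6816), -1)))) = Add(Mul(2, -248, Rational(-1, 307)), Mul(-1, Mul(-51844, Pow(-6835, -1)))) = Add(Rational(496, 307), Mul(-1, Mul(-51844, Rational(-1, 6835)))) = Add(Rational(496, 307), Mul(-1, Rational(51844, 6835))) = Add(Rational(496, 307), Rational(-51844, 6835)) = Rational(-12525948, 2098345)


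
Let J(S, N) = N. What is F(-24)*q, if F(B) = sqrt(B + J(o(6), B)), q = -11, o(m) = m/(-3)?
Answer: -44*I*sqrt(3) ≈ -76.21*I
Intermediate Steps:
o(m) = -m/3 (o(m) = m*(-1/3) = -m/3)
F(B) = sqrt(2)*sqrt(B) (F(B) = sqrt(B + B) = sqrt(2*B) = sqrt(2)*sqrt(B))
F(-24)*q = (sqrt(2)*sqrt(-24))*(-11) = (sqrt(2)*(2*I*sqrt(6)))*(-11) = (4*I*sqrt(3))*(-11) = -44*I*sqrt(3)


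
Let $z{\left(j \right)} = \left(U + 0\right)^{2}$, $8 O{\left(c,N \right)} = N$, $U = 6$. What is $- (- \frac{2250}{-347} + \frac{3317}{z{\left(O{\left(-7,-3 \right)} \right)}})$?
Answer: $- \frac{1231999}{12492} \approx -98.623$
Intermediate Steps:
$O{\left(c,N \right)} = \frac{N}{8}$
$z{\left(j \right)} = 36$ ($z{\left(j \right)} = \left(6 + 0\right)^{2} = 6^{2} = 36$)
$- (- \frac{2250}{-347} + \frac{3317}{z{\left(O{\left(-7,-3 \right)} \right)}}) = - (- \frac{2250}{-347} + \frac{3317}{36}) = - (\left(-2250\right) \left(- \frac{1}{347}\right) + 3317 \cdot \frac{1}{36}) = - (\frac{2250}{347} + \frac{3317}{36}) = \left(-1\right) \frac{1231999}{12492} = - \frac{1231999}{12492}$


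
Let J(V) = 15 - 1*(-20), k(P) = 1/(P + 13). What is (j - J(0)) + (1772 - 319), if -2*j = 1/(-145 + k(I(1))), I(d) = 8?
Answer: 8632805/6088 ≈ 1418.0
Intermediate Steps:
k(P) = 1/(13 + P)
J(V) = 35 (J(V) = 15 + 20 = 35)
j = 21/6088 (j = -1/(2*(-145 + 1/(13 + 8))) = -1/(2*(-145 + 1/21)) = -1/(2*(-3044/21)) = -1/2*(-21/3044) = 21/6088 ≈ 0.0034494)
(j - J(0)) + (1772 - 319) = (21/6088 - 1*35) + (1772 - 319) = (21/6088 - 35) + 1453 = -213059/6088 + 1453 = 8632805/6088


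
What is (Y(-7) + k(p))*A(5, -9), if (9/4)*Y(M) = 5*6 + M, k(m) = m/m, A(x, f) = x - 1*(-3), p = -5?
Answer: 808/9 ≈ 89.778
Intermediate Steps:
A(x, f) = 3 + x (A(x, f) = x + 3 = 3 + x)
k(m) = 1
Y(M) = 40/3 + 4*M/9 (Y(M) = 4*(5*6 + M)/9 = 4*(30 + M)/9 = 40/3 + 4*M/9)
(Y(-7) + k(p))*A(5, -9) = ((40/3 + (4/9)*(-7)) + 1)*(3 + 5) = ((40/3 - 28/9) + 1)*8 = (92/9 + 1)*8 = (101/9)*8 = 808/9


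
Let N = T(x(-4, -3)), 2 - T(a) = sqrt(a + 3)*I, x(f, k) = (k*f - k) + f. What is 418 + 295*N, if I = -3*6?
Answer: 1008 + 5310*sqrt(14) ≈ 20876.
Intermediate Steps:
I = -18
x(f, k) = f - k + f*k (x(f, k) = (f*k - k) + f = (-k + f*k) + f = f - k + f*k)
T(a) = 2 + 18*sqrt(3 + a) (T(a) = 2 - sqrt(a + 3)*(-18) = 2 - sqrt(3 + a)*(-18) = 2 - (-18)*sqrt(3 + a) = 2 + 18*sqrt(3 + a))
N = 2 + 18*sqrt(14) (N = 2 + 18*sqrt(3 + (-4 - 1*(-3) - 4*(-3))) = 2 + 18*sqrt(3 + (-4 + 3 + 12)) = 2 + 18*sqrt(3 + 11) = 2 + 18*sqrt(14) ≈ 69.350)
418 + 295*N = 418 + 295*(2 + 18*sqrt(14)) = 418 + (590 + 5310*sqrt(14)) = 1008 + 5310*sqrt(14)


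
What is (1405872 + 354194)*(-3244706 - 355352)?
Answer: -6336339683828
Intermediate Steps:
(1405872 + 354194)*(-3244706 - 355352) = 1760066*(-3600058) = -6336339683828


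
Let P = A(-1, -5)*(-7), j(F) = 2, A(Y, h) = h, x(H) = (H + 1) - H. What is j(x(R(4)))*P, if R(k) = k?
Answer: 70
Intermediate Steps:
x(H) = 1 (x(H) = (1 + H) - H = 1)
P = 35 (P = -5*(-7) = 35)
j(x(R(4)))*P = 2*35 = 70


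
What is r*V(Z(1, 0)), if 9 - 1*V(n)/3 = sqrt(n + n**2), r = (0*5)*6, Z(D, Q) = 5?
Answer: 0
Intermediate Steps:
r = 0 (r = 0*6 = 0)
V(n) = 27 - 3*sqrt(n + n**2)
r*V(Z(1, 0)) = 0*(27 - 3*sqrt(5)*sqrt(1 + 5)) = 0*(27 - 3*sqrt(30)) = 0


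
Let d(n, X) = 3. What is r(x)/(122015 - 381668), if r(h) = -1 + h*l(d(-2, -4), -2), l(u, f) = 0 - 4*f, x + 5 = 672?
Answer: -5335/259653 ≈ -0.020547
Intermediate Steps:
x = 667 (x = -5 + 672 = 667)
l(u, f) = -4*f
r(h) = -1 + 8*h (r(h) = -1 + h*(-4*(-2)) = -1 + h*8 = -1 + 8*h)
r(x)/(122015 - 381668) = (-1 + 8*667)/(122015 - 381668) = (-1 + 5336)/(-259653) = 5335*(-1/259653) = -5335/259653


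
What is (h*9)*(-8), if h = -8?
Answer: 576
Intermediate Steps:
(h*9)*(-8) = -8*9*(-8) = -72*(-8) = 576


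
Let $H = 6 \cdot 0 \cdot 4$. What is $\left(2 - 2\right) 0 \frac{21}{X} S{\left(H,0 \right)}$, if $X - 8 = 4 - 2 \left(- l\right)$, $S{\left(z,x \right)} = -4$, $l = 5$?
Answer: $0$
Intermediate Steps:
$H = 0$ ($H = 0 \cdot 4 = 0$)
$X = 22$ ($X = 8 - \left(-4 + 2 \left(\left(-1\right) 5\right)\right) = 8 + \left(4 - -10\right) = 8 + \left(4 + 10\right) = 8 + 14 = 22$)
$\left(2 - 2\right) 0 \frac{21}{X} S{\left(H,0 \right)} = \left(2 - 2\right) 0 \cdot \frac{21}{22} \left(-4\right) = 0 \cdot 0 \cdot 21 \cdot \frac{1}{22} \left(-4\right) = 0 \cdot \frac{21}{22} \left(-4\right) = 0 \left(-4\right) = 0$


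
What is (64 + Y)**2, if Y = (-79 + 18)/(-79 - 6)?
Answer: 30261001/7225 ≈ 4188.4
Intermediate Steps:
Y = 61/85 (Y = -61/(-85) = -61*(-1/85) = 61/85 ≈ 0.71765)
(64 + Y)**2 = (64 + 61/85)**2 = (5501/85)**2 = 30261001/7225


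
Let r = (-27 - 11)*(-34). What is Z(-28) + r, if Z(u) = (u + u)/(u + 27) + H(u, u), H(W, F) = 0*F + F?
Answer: 1320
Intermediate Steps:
H(W, F) = F (H(W, F) = 0 + F = F)
Z(u) = u + 2*u/(27 + u) (Z(u) = (u + u)/(u + 27) + u = (2*u)/(27 + u) + u = 2*u/(27 + u) + u = u + 2*u/(27 + u))
r = 1292 (r = -38*(-34) = 1292)
Z(-28) + r = -28*(29 - 28)/(27 - 28) + 1292 = -28*1/(-1) + 1292 = -28*(-1)*1 + 1292 = 28 + 1292 = 1320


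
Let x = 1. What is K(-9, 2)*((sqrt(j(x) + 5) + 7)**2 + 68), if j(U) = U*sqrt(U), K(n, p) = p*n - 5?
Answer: -2829 - 322*sqrt(6) ≈ -3617.7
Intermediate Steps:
K(n, p) = -5 + n*p (K(n, p) = n*p - 5 = -5 + n*p)
j(U) = U**(3/2)
K(-9, 2)*((sqrt(j(x) + 5) + 7)**2 + 68) = (-5 - 9*2)*((sqrt(1**(3/2) + 5) + 7)**2 + 68) = (-5 - 18)*((sqrt(1 + 5) + 7)**2 + 68) = -23*((sqrt(6) + 7)**2 + 68) = -23*((7 + sqrt(6))**2 + 68) = -23*(68 + (7 + sqrt(6))**2) = -1564 - 23*(7 + sqrt(6))**2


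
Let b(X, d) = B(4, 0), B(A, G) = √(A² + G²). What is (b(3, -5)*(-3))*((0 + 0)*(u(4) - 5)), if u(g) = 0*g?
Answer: 0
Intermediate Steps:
b(X, d) = 4 (b(X, d) = √(4² + 0²) = √(16 + 0) = √16 = 4)
u(g) = 0
(b(3, -5)*(-3))*((0 + 0)*(u(4) - 5)) = (4*(-3))*((0 + 0)*(0 - 5)) = -0*(-5) = -12*0 = 0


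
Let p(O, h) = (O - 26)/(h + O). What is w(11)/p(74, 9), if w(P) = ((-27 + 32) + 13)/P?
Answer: 249/88 ≈ 2.8295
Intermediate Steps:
w(P) = 18/P (w(P) = (5 + 13)/P = 18/P)
p(O, h) = (-26 + O)/(O + h)
w(11)/p(74, 9) = (18/11)/(((-26 + 74)/(74 + 9))) = (18*(1/11))/((48/83)) = 18/(11*(((1/83)*48))) = 18/(11*(48/83)) = (18/11)*(83/48) = 249/88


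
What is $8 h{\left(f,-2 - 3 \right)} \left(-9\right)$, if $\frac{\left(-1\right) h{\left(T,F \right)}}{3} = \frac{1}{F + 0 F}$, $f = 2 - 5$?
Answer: $- \frac{216}{5} \approx -43.2$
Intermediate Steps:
$f = -3$
$h{\left(T,F \right)} = - \frac{3}{F}$ ($h{\left(T,F \right)} = - \frac{3}{F + 0 F} = - \frac{3}{F + 0} = - \frac{3}{F}$)
$8 h{\left(f,-2 - 3 \right)} \left(-9\right) = 8 \left(- \frac{3}{-2 - 3}\right) \left(-9\right) = 8 \left(- \frac{3}{-5}\right) \left(-9\right) = 8 \left(\left(-3\right) \left(- \frac{1}{5}\right)\right) \left(-9\right) = 8 \cdot \frac{3}{5} \left(-9\right) = \frac{24}{5} \left(-9\right) = - \frac{216}{5}$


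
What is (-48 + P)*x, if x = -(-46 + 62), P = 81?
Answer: -528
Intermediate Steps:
x = -16 (x = -1*16 = -16)
(-48 + P)*x = (-48 + 81)*(-16) = 33*(-16) = -528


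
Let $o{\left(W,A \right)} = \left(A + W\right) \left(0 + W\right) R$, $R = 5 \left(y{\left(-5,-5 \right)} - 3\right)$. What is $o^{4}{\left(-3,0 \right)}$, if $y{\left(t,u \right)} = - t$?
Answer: $65610000$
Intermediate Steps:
$R = 10$ ($R = 5 \left(\left(-1\right) \left(-5\right) - 3\right) = 5 \left(5 - 3\right) = 5 \cdot 2 = 10$)
$o{\left(W,A \right)} = 10 W \left(A + W\right)$ ($o{\left(W,A \right)} = \left(A + W\right) \left(0 + W\right) 10 = \left(A + W\right) W 10 = W \left(A + W\right) 10 = 10 W \left(A + W\right)$)
$o^{4}{\left(-3,0 \right)} = \left(10 \left(-3\right) \left(0 - 3\right)\right)^{4} = \left(10 \left(-3\right) \left(-3\right)\right)^{4} = 90^{4} = 65610000$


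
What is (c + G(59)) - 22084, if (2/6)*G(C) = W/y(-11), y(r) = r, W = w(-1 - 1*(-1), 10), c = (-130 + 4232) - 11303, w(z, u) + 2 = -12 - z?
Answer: -322093/11 ≈ -29281.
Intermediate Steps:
w(z, u) = -14 - z (w(z, u) = -2 + (-12 - z) = -14 - z)
c = -7201 (c = 4102 - 11303 = -7201)
W = -14 (W = -14 - (-1 - 1*(-1)) = -14 - (-1 + 1) = -14 - 1*0 = -14 + 0 = -14)
G(C) = 42/11 (G(C) = 3*(-14/(-11)) = 3*(-14*(-1/11)) = 3*(14/11) = 42/11)
(c + G(59)) - 22084 = (-7201 + 42/11) - 22084 = -79169/11 - 22084 = -322093/11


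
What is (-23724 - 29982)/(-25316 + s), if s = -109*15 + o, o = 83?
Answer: 8951/4478 ≈ 1.9989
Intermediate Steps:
s = -1552 (s = -109*15 + 83 = -1635 + 83 = -1552)
(-23724 - 29982)/(-25316 + s) = (-23724 - 29982)/(-25316 - 1552) = -53706/(-26868) = -53706*(-1/26868) = 8951/4478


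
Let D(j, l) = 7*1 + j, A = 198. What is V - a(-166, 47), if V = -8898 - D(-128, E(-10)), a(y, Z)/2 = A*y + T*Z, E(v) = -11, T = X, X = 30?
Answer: 54139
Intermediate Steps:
T = 30
D(j, l) = 7 + j
a(y, Z) = 60*Z + 396*y (a(y, Z) = 2*(198*y + 30*Z) = 2*(30*Z + 198*y) = 60*Z + 396*y)
V = -8777 (V = -8898 - (7 - 128) = -8898 - 1*(-121) = -8898 + 121 = -8777)
V - a(-166, 47) = -8777 - (60*47 + 396*(-166)) = -8777 - (2820 - 65736) = -8777 - 1*(-62916) = -8777 + 62916 = 54139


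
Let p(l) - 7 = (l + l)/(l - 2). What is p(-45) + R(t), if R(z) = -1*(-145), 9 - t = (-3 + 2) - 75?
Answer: 7234/47 ≈ 153.91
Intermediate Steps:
t = 85 (t = 9 - ((-3 + 2) - 75) = 9 - (-1 - 75) = 9 - 1*(-76) = 9 + 76 = 85)
R(z) = 145
p(l) = 7 + 2*l/(-2 + l) (p(l) = 7 + (l + l)/(l - 2) = 7 + (2*l)/(-2 + l) = 7 + 2*l/(-2 + l))
p(-45) + R(t) = (-14 + 9*(-45))/(-2 - 45) + 145 = (-14 - 405)/(-47) + 145 = -1/47*(-419) + 145 = 419/47 + 145 = 7234/47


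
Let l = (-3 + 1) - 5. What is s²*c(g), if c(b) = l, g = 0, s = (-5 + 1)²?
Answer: -1792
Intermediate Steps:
s = 16 (s = (-4)² = 16)
l = -7 (l = -2 - 5 = -7)
c(b) = -7
s²*c(g) = 16²*(-7) = 256*(-7) = -1792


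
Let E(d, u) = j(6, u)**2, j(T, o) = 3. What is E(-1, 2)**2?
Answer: 81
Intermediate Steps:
E(d, u) = 9 (E(d, u) = 3**2 = 9)
E(-1, 2)**2 = 9**2 = 81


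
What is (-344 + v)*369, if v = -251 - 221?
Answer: -301104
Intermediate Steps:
v = -472
(-344 + v)*369 = (-344 - 472)*369 = -816*369 = -301104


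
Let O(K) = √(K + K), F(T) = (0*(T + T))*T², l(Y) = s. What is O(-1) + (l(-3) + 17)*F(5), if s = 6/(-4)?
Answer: I*√2 ≈ 1.4142*I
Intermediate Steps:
s = -3/2 (s = 6*(-¼) = -3/2 ≈ -1.5000)
l(Y) = -3/2
F(T) = 0 (F(T) = (0*(2*T))*T² = 0*T² = 0)
O(K) = √2*√K (O(K) = √(2*K) = √2*√K)
O(-1) + (l(-3) + 17)*F(5) = √2*√(-1) + (-3/2 + 17)*0 = √2*I + (31/2)*0 = I*√2 + 0 = I*√2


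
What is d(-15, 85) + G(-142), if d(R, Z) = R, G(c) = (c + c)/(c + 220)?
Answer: -727/39 ≈ -18.641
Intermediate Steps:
G(c) = 2*c/(220 + c) (G(c) = (2*c)/(220 + c) = 2*c/(220 + c))
d(-15, 85) + G(-142) = -15 + 2*(-142)/(220 - 142) = -15 + 2*(-142)/78 = -15 + 2*(-142)*(1/78) = -15 - 142/39 = -727/39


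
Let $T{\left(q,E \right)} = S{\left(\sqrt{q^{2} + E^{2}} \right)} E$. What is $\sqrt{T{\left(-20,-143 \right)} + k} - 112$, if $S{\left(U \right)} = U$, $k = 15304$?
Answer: $-112 + \sqrt{15304 - 143 \sqrt{20849}} \approx -112.0 + 73.103 i$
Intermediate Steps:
$T{\left(q,E \right)} = E \sqrt{E^{2} + q^{2}}$ ($T{\left(q,E \right)} = \sqrt{q^{2} + E^{2}} E = \sqrt{E^{2} + q^{2}} E = E \sqrt{E^{2} + q^{2}}$)
$\sqrt{T{\left(-20,-143 \right)} + k} - 112 = \sqrt{- 143 \sqrt{\left(-143\right)^{2} + \left(-20\right)^{2}} + 15304} - 112 = \sqrt{- 143 \sqrt{20449 + 400} + 15304} - 112 = \sqrt{- 143 \sqrt{20849} + 15304} - 112 = \sqrt{15304 - 143 \sqrt{20849}} - 112 = -112 + \sqrt{15304 - 143 \sqrt{20849}}$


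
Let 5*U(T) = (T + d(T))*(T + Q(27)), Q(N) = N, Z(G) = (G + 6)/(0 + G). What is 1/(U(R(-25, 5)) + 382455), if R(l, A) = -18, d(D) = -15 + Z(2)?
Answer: 5/1912014 ≈ 2.6150e-6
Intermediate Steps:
Z(G) = (6 + G)/G
d(D) = -11 (d(D) = -15 + (6 + 2)/2 = -15 + (½)*8 = -15 + 4 = -11)
U(T) = (-11 + T)*(27 + T)/5 (U(T) = ((T - 11)*(T + 27))/5 = ((-11 + T)*(27 + T))/5 = (-11 + T)*(27 + T)/5)
1/(U(R(-25, 5)) + 382455) = 1/((-297/5 + (⅕)*(-18)² + (16/5)*(-18)) + 382455) = 1/((-297/5 + (⅕)*324 - 288/5) + 382455) = 1/((-297/5 + 324/5 - 288/5) + 382455) = 1/(-261/5 + 382455) = 1/(1912014/5) = 5/1912014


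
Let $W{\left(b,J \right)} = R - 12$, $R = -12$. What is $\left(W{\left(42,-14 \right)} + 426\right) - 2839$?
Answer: $-2437$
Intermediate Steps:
$W{\left(b,J \right)} = -24$ ($W{\left(b,J \right)} = -12 - 12 = -24$)
$\left(W{\left(42,-14 \right)} + 426\right) - 2839 = \left(-24 + 426\right) - 2839 = 402 - 2839 = -2437$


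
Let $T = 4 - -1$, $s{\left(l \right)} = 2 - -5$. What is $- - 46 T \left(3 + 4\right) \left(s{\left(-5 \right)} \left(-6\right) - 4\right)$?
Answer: $-74060$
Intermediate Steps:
$s{\left(l \right)} = 7$ ($s{\left(l \right)} = 2 + 5 = 7$)
$T = 5$ ($T = 4 + 1 = 5$)
$- - 46 T \left(3 + 4\right) \left(s{\left(-5 \right)} \left(-6\right) - 4\right) = - - 46 \cdot 5 \left(3 + 4\right) \left(7 \left(-6\right) - 4\right) = - - 46 \cdot 5 \cdot 7 \left(-42 - 4\right) = - \left(-46\right) 35 \left(-46\right) = - \left(-1610\right) \left(-46\right) = \left(-1\right) 74060 = -74060$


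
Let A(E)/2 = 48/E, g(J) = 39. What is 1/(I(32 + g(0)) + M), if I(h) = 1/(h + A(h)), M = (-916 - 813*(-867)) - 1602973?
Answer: -5137/4618255395 ≈ -1.1123e-6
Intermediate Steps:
A(E) = 96/E (A(E) = 2*(48/E) = 96/E)
M = -899018 (M = (-916 + 704871) - 1602973 = 703955 - 1602973 = -899018)
I(h) = 1/(h + 96/h)
1/(I(32 + g(0)) + M) = 1/((32 + 39)/(96 + (32 + 39)**2) - 899018) = 1/(71/(96 + 71**2) - 899018) = 1/(71/(96 + 5041) - 899018) = 1/(71/5137 - 899018) = 1/(-4618255395/5137) = -5137/4618255395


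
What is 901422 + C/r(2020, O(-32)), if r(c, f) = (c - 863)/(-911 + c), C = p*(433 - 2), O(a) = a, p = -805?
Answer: 658172159/1157 ≈ 5.6886e+5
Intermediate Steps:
C = -346955 (C = -805*(433 - 2) = -805*431 = -346955)
r(c, f) = (-863 + c)/(-911 + c)
901422 + C/r(2020, O(-32)) = 901422 - 346955*(-911 + 2020)/(-863 + 2020) = 901422 - 346955/(1157/1109) = 901422 - 346955/((1/1109)*1157) = 901422 - 346955/1157/1109 = 901422 - 346955*1109/1157 = 901422 - 384773095/1157 = 658172159/1157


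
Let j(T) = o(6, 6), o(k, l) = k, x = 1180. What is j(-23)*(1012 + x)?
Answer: 13152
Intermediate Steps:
j(T) = 6
j(-23)*(1012 + x) = 6*(1012 + 1180) = 6*2192 = 13152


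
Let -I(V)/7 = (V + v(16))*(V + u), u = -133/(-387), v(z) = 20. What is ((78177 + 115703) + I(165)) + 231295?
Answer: 81678265/387 ≈ 2.1106e+5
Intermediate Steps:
u = 133/387 (u = -133*(-1/387) = 133/387 ≈ 0.34367)
I(V) = -7*(20 + V)*(133/387 + V) (I(V) = -7*(V + 20)*(V + 133/387) = -7*(20 + V)*(133/387 + V))
((78177 + 115703) + I(165)) + 231295 = ((78177 + 115703) + (-18620/387 - 7*165² - 55111/387*165)) + 231295 = (193880 + (-18620/387 - 7*27225 - 3031105/129)) + 231295 = (193880 + (-18620/387 - 190575 - 3031105/129)) + 231295 = (193880 - 82864460/387) + 231295 = -7832900/387 + 231295 = 81678265/387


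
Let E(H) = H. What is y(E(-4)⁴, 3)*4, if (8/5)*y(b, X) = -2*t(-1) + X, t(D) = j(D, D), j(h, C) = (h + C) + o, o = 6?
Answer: -25/2 ≈ -12.500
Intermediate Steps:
j(h, C) = 6 + C + h (j(h, C) = (h + C) + 6 = (C + h) + 6 = 6 + C + h)
t(D) = 6 + 2*D (t(D) = 6 + D + D = 6 + 2*D)
y(b, X) = -5 + 5*X/8 (y(b, X) = 5*(-2*(6 + 2*(-1)) + X)/8 = 5*(-2*(6 - 2) + X)/8 = 5*(-2*4 + X)/8 = 5*(-8 + X)/8 = -5 + 5*X/8)
y(E(-4)⁴, 3)*4 = (-5 + (5/8)*3)*4 = (-5 + 15/8)*4 = -25/8*4 = -25/2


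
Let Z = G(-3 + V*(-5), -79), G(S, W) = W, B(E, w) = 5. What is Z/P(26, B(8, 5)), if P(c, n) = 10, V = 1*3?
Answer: -79/10 ≈ -7.9000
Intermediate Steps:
V = 3
Z = -79
Z/P(26, B(8, 5)) = -79/10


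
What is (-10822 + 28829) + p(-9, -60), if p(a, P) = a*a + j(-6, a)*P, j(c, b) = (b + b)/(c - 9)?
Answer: 18016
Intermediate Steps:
j(c, b) = 2*b/(-9 + c) (j(c, b) = (2*b)/(-9 + c) = 2*b/(-9 + c))
p(a, P) = a² - 2*P*a/15 (p(a, P) = a*a + (2*a/(-9 - 6))*P = a² + (2*a/(-15))*P = a² + (2*a*(-1/15))*P = a² + (-2*a/15)*P = a² - 2*P*a/15)
(-10822 + 28829) + p(-9, -60) = (-10822 + 28829) + (1/15)*(-9)*(-2*(-60) + 15*(-9)) = 18007 + (1/15)*(-9)*(120 - 135) = 18007 + (1/15)*(-9)*(-15) = 18007 + 9 = 18016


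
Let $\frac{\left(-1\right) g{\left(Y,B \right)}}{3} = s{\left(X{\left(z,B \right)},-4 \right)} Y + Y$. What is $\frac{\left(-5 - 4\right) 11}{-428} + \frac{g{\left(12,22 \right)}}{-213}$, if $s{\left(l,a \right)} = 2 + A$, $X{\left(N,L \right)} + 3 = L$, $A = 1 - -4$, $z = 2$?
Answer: $\frac{48117}{30388} \approx 1.5834$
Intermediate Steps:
$A = 5$ ($A = 1 + 4 = 5$)
$X{\left(N,L \right)} = -3 + L$
$s{\left(l,a \right)} = 7$ ($s{\left(l,a \right)} = 2 + 5 = 7$)
$g{\left(Y,B \right)} = - 24 Y$ ($g{\left(Y,B \right)} = - 3 \left(7 Y + Y\right) = - 3 \cdot 8 Y = - 24 Y$)
$\frac{\left(-5 - 4\right) 11}{-428} + \frac{g{\left(12,22 \right)}}{-213} = \frac{\left(-5 - 4\right) 11}{-428} + \frac{\left(-24\right) 12}{-213} = \left(-9\right) 11 \left(- \frac{1}{428}\right) - - \frac{96}{71} = \left(-99\right) \left(- \frac{1}{428}\right) + \frac{96}{71} = \frac{99}{428} + \frac{96}{71} = \frac{48117}{30388}$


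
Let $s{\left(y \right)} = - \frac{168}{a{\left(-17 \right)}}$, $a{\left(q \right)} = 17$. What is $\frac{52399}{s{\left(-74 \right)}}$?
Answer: $- \frac{890783}{168} \approx -5302.3$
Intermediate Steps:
$s{\left(y \right)} = - \frac{168}{17}$
$\frac{52399}{s{\left(-74 \right)}} = \frac{52399}{- \frac{168}{17}} = 52399 \left(- \frac{17}{168}\right) = - \frac{890783}{168}$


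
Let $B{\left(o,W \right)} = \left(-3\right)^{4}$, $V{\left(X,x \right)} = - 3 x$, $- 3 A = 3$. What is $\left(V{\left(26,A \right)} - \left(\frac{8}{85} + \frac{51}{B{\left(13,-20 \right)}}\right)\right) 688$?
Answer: $\frac{3594112}{2295} \approx 1566.1$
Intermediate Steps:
$A = -1$ ($A = \left(- \frac{1}{3}\right) 3 = -1$)
$B{\left(o,W \right)} = 81$
$\left(V{\left(26,A \right)} - \left(\frac{8}{85} + \frac{51}{B{\left(13,-20 \right)}}\right)\right) 688 = \left(\left(-3\right) \left(-1\right) - \left(\frac{8}{85} + \frac{17}{27}\right)\right) 688 = \left(3 - \frac{1661}{2295}\right) 688 = \frac{5224}{2295} \cdot 688 = \frac{3594112}{2295}$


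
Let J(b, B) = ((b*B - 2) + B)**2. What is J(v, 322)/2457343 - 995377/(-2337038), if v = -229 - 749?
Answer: 231300600062937519/5742903970034 ≈ 40276.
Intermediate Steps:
v = -978
J(b, B) = (-2 + B + B*b)**2 (J(b, B) = ((B*b - 2) + B)**2 = ((-2 + B*b) + B)**2 = (-2 + B + B*b)**2)
J(v, 322)/2457343 - 995377/(-2337038) = (-2 + 322 + 322*(-978))**2/2457343 - 995377/(-2337038) = (-2 + 322 - 314916)**2*(1/2457343) - 995377*(-1/2337038) = (-314596)**2*(1/2457343) + 995377/2337038 = 98970643216*(1/2457343) + 995377/2337038 = 98970643216/2457343 + 995377/2337038 = 231300600062937519/5742903970034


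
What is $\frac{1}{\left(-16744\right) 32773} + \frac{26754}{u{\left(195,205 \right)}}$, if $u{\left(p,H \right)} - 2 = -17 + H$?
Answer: $\frac{7340643625129}{52131355640} \approx 140.81$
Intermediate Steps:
$u{\left(p,H \right)} = -15 + H$ ($u{\left(p,H \right)} = 2 + \left(-17 + H\right) = -15 + H$)
$\frac{1}{\left(-16744\right) 32773} + \frac{26754}{u{\left(195,205 \right)}} = \frac{1}{\left(-16744\right) 32773} + \frac{26754}{-15 + 205} = \left(- \frac{1}{16744}\right) \frac{1}{32773} + \frac{26754}{190} = - \frac{1}{548751112} + 26754 \cdot \frac{1}{190} = - \frac{1}{548751112} + \frac{13377}{95} = \frac{7340643625129}{52131355640}$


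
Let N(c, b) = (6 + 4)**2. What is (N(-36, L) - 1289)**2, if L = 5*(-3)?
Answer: 1413721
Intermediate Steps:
L = -15
N(c, b) = 100 (N(c, b) = 10**2 = 100)
(N(-36, L) - 1289)**2 = (100 - 1289)**2 = (-1189)**2 = 1413721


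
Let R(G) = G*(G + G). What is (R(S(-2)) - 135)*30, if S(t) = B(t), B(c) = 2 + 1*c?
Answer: -4050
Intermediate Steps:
B(c) = 2 + c
S(t) = 2 + t
R(G) = 2*G² (R(G) = G*(2*G) = 2*G²)
(R(S(-2)) - 135)*30 = (2*(2 - 2)² - 135)*30 = (2*0² - 135)*30 = (2*0 - 135)*30 = (0 - 135)*30 = -135*30 = -4050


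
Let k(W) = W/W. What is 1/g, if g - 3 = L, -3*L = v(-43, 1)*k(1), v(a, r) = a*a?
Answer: -3/1840 ≈ -0.0016304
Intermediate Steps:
v(a, r) = a²
k(W) = 1
L = -1849/3 (L = -(-43)²/3 = -1849/3 ≈ -616.33)
g = -1840/3 (g = 3 - 1849/3 = -1840/3 ≈ -613.33)
1/g = 1/(-1840/3) = -3/1840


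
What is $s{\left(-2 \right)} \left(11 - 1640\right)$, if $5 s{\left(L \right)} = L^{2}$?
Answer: $- \frac{6516}{5} \approx -1303.2$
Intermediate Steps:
$s{\left(L \right)} = \frac{L^{2}}{5}$
$s{\left(-2 \right)} \left(11 - 1640\right) = \frac{\left(-2\right)^{2}}{5} \left(11 - 1640\right) = \frac{1}{5} \cdot 4 \left(11 - 1640\right) = \frac{4}{5} \left(-1629\right) = - \frac{6516}{5}$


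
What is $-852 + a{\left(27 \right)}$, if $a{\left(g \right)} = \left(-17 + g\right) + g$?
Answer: $-815$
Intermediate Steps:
$a{\left(g \right)} = -17 + 2 g$
$-852 + a{\left(27 \right)} = -852 + \left(-17 + 2 \cdot 27\right) = -852 + \left(-17 + 54\right) = -852 + 37 = -815$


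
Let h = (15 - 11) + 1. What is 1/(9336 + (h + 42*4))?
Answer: 1/9509 ≈ 0.00010516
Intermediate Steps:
h = 5 (h = 4 + 1 = 5)
1/(9336 + (h + 42*4)) = 1/(9336 + (5 + 42*4)) = 1/(9336 + (5 + 168)) = 1/(9336 + 173) = 1/9509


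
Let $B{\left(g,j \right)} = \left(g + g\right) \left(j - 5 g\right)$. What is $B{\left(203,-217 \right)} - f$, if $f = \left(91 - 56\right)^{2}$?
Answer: $-501417$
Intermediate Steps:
$f = 1225$ ($f = 35^{2} = 1225$)
$B{\left(g,j \right)} = 2 g \left(j - 5 g\right)$
$B{\left(203,-217 \right)} - f = 2 \cdot 203 \left(-217 - 1015\right) - 1225 = 2 \cdot 203 \left(-1232\right) - 1225 = -500192 - 1225 = -501417$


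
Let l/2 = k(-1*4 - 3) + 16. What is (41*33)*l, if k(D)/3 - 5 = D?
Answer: 27060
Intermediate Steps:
k(D) = 15 + 3*D
l = 20 (l = 2*((15 + 3*(-1*4 - 3)) + 16) = 2*((15 + 3*(-4 - 3)) + 16) = 2*((15 + 3*(-7)) + 16) = 2*((15 - 21) + 16) = 2*(-6 + 16) = 2*10 = 20)
(41*33)*l = (41*33)*20 = 1353*20 = 27060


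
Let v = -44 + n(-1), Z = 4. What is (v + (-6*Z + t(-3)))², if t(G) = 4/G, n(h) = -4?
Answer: 48400/9 ≈ 5377.8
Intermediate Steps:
v = -48 (v = -44 - 4 = -48)
(v + (-6*Z + t(-3)))² = (-48 + (-6*4 + 4/(-3)))² = (-48 + (-24 + 4*(-⅓)))² = (-48 + (-24 - 4/3))² = (-48 - 76/3)² = (-220/3)² = 48400/9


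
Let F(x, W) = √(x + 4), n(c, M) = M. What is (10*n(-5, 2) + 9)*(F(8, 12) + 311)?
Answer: 9019 + 58*√3 ≈ 9119.5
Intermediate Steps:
F(x, W) = √(4 + x)
(10*n(-5, 2) + 9)*(F(8, 12) + 311) = (10*2 + 9)*(√(4 + 8) + 311) = (20 + 9)*(√12 + 311) = 29*(2*√3 + 311) = 29*(311 + 2*√3) = 9019 + 58*√3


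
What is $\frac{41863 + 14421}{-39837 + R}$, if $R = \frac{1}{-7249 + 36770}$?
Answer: $- \frac{415389991}{294007019} \approx -1.4129$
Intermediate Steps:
$R = \frac{1}{29521} \approx 3.3874 \cdot 10^{-5}$
$\frac{41863 + 14421}{-39837 + R} = \frac{41863 + 14421}{-39837 + \frac{1}{29521}} = \frac{56284}{- \frac{1176028076}{29521}} = 56284 \left(- \frac{29521}{1176028076}\right) = - \frac{415389991}{294007019}$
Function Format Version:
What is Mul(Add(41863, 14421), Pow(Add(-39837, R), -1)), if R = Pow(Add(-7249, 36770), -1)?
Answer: Rational(-415389991, 294007019) ≈ -1.4129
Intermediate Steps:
R = Rational(1, 29521) (R = Pow(29521, -1) = Rational(1, 29521) ≈ 3.3874e-5)
Mul(Add(41863, 14421), Pow(Add(-39837, R), -1)) = Mul(Add(41863, 14421), Pow(Add(-39837, Rational(1, 29521)), -1)) = Mul(56284, Pow(Rational(-1176028076, 29521), -1)) = Mul(56284, Rational(-29521, 1176028076)) = Rational(-415389991, 294007019)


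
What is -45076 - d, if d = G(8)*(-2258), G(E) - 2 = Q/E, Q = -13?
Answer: -176917/4 ≈ -44229.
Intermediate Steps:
G(E) = 2 - 13/E
d = -3387/4 (d = (2 - 13/8)*(-2258) = (3/8)*(-2258) = -3387/4 ≈ -846.75)
-45076 - d = -45076 - 1*(-3387/4) = -45076 + 3387/4 = -176917/4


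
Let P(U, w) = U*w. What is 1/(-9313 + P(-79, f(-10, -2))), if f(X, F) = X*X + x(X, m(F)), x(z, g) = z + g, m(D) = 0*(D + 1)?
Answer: -1/16423 ≈ -6.0890e-5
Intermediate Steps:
m(D) = 0 (m(D) = 0*(1 + D) = 0)
x(z, g) = g + z
f(X, F) = X + X**2 (f(X, F) = X*X + (0 + X) = X**2 + X = X + X**2)
1/(-9313 + P(-79, f(-10, -2))) = 1/(-9313 - (-790)*(1 - 10)) = 1/(-9313 - (-790)*(-9)) = 1/(-9313 - 79*90) = 1/(-9313 - 7110) = 1/(-16423) = -1/16423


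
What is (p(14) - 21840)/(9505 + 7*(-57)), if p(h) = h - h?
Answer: -10920/4553 ≈ -2.3984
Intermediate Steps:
p(h) = 0
(p(14) - 21840)/(9505 + 7*(-57)) = (0 - 21840)/(9505 + 7*(-57)) = -21840/(9505 - 399) = -21840/9106 = -21840*1/9106 = -10920/4553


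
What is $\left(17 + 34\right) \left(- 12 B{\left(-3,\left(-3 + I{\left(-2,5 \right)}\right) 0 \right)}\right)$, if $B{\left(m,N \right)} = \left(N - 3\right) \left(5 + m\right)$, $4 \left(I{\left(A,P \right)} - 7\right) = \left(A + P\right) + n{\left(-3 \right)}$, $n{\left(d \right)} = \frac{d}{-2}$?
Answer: $3672$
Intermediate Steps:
$n{\left(d \right)} = - \frac{d}{2}$ ($n{\left(d \right)} = d \left(- \frac{1}{2}\right) = - \frac{d}{2}$)
$I{\left(A,P \right)} = \frac{59}{8} + \frac{A}{4} + \frac{P}{4}$ ($I{\left(A,P \right)} = 7 + \frac{\left(A + P\right) - - \frac{3}{2}}{4} = 7 + \frac{\left(A + P\right) + \frac{3}{2}}{4} = 7 + \frac{\frac{3}{2} + A + P}{4} = 7 + \left(\frac{3}{8} + \frac{A}{4} + \frac{P}{4}\right) = \frac{59}{8} + \frac{A}{4} + \frac{P}{4}$)
$B{\left(m,N \right)} = \left(-3 + N\right) \left(5 + m\right)$
$\left(17 + 34\right) \left(- 12 B{\left(-3,\left(-3 + I{\left(-2,5 \right)}\right) 0 \right)}\right) = \left(17 + 34\right) \left(- 12 \left(-15 - -9 + 5 \left(-3 + \left(\frac{59}{8} + \frac{1}{4} \left(-2\right) + \frac{1}{4} \cdot 5\right)\right) 0 + \left(-3 + \left(\frac{59}{8} + \frac{1}{4} \left(-2\right) + \frac{1}{4} \cdot 5\right)\right) 0 \left(-3\right)\right)\right) = 51 \left(- 12 \left(-15 + 9 + 5 \left(-3 + \left(\frac{59}{8} - \frac{1}{2} + \frac{5}{4}\right)\right) 0 + \left(-3 + \left(\frac{59}{8} - \frac{1}{2} + \frac{5}{4}\right)\right) 0 \left(-3\right)\right)\right) = 51 \left(- 12 \left(-15 + 9 + 5 \left(-3 + \frac{65}{8}\right) 0 + \left(-3 + \frac{65}{8}\right) 0 \left(-3\right)\right)\right) = 51 \left(- 12 \left(-15 + 9 + 5 \cdot \frac{41}{8} \cdot 0 + \frac{41}{8} \cdot 0 \left(-3\right)\right)\right) = 51 \left(- 12 \left(-15 + 9 + 5 \cdot 0 + 0 \left(-3\right)\right)\right) = 51 \left(- 12 \left(-15 + 9 + 0 + 0\right)\right) = 51 \left(\left(-12\right) \left(-6\right)\right) = 51 \cdot 72 = 3672$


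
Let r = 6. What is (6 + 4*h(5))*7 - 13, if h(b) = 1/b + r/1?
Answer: 1013/5 ≈ 202.60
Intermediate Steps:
h(b) = 6 + 1/b (h(b) = 1/b + 6/1 = 1/b + 6*1 = 1/b + 6 = 6 + 1/b)
(6 + 4*h(5))*7 - 13 = (6 + 4*(6 + 1/5))*7 - 13 = (6 + 4*(31/5))*7 - 13 = (6 + 124/5)*7 - 13 = (154/5)*7 - 13 = 1078/5 - 13 = 1013/5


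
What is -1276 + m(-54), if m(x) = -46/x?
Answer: -34429/27 ≈ -1275.1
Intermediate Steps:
-1276 + m(-54) = -1276 - 46/(-54) = -1276 - 46*(-1/54) = -1276 + 23/27 = -34429/27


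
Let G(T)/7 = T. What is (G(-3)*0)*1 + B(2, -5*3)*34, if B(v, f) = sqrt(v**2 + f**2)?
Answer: 34*sqrt(229) ≈ 514.51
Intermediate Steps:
G(T) = 7*T
B(v, f) = sqrt(f**2 + v**2)
(G(-3)*0)*1 + B(2, -5*3)*34 = ((7*(-3))*0)*1 + sqrt((-5*3)**2 + 2**2)*34 = -21*0*1 + sqrt((-15)**2 + 4)*34 = 0*1 + sqrt(225 + 4)*34 = 0 + sqrt(229)*34 = 0 + 34*sqrt(229) = 34*sqrt(229)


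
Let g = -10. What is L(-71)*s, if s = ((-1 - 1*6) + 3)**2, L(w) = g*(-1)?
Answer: 160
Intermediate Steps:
L(w) = 10 (L(w) = -10*(-1) = 10)
s = 16 (s = ((-1 - 6) + 3)**2 = (-7 + 3)**2 = (-4)**2 = 16)
L(-71)*s = 10*16 = 160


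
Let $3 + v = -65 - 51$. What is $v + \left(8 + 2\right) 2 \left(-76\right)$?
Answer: $-1639$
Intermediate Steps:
$v = -119$ ($v = -3 - 116 = -119$)
$v + \left(8 + 2\right) 2 \left(-76\right) = -119 + \left(8 + 2\right) 2 \left(-76\right) = -119 + 10 \cdot 2 \left(-76\right) = -119 + 20 \left(-76\right) = -119 - 1520 = -1639$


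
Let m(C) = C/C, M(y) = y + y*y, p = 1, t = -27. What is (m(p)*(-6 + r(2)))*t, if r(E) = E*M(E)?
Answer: -162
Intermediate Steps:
M(y) = y + y²
r(E) = E²*(1 + E) (r(E) = E*(E*(1 + E)) = E²*(1 + E))
m(C) = 1
(m(p)*(-6 + r(2)))*t = (1*(-6 + 2²*(1 + 2)))*(-27) = (1*(-6 + 4*3))*(-27) = (1*(-6 + 12))*(-27) = (1*6)*(-27) = 6*(-27) = -162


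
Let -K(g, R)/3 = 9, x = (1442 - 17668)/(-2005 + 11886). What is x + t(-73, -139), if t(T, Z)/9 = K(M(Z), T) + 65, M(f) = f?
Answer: 3363076/9881 ≈ 340.36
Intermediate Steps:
x = -16226/9881 ≈ -1.6421
K(g, R) = -27 (K(g, R) = -3*9 = -27)
t(T, Z) = 342 (t(T, Z) = 9*(-27 + 65) = 9*38 = 342)
x + t(-73, -139) = -16226/9881 + 342 = 3363076/9881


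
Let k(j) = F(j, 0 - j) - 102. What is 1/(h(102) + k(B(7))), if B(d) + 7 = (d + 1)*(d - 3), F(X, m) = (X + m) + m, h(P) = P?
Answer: -1/25 ≈ -0.040000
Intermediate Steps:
F(X, m) = X + 2*m
B(d) = -7 + (1 + d)*(-3 + d) (B(d) = -7 + (d + 1)*(d - 3) = -7 + (1 + d)*(-3 + d))
k(j) = -102 - j (k(j) = (j + 2*(0 - j)) - 102 = (j + 2*(-j)) - 102 = (j - 2*j) - 102 = -j - 102 = -102 - j)
1/(h(102) + k(B(7))) = 1/(102 + (-102 - (-10 + 7² - 2*7))) = 1/(102 + (-102 - (-10 + 49 - 14))) = 1/(102 + (-102 - 1*25)) = 1/(102 + (-102 - 25)) = 1/(102 - 127) = 1/(-25) = -1/25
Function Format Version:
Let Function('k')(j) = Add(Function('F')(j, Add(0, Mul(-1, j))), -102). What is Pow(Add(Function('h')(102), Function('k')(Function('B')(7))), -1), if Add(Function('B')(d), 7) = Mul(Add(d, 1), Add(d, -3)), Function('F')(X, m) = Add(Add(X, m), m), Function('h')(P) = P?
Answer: Rational(-1, 25) ≈ -0.040000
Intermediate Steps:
Function('F')(X, m) = Add(X, Mul(2, m))
Function('B')(d) = Add(-7, Mul(Add(1, d), Add(-3, d))) (Function('B')(d) = Add(-7, Mul(Add(d, 1), Add(d, -3))) = Add(-7, Mul(Add(1, d), Add(-3, d))))
Function('k')(j) = Add(-102, Mul(-1, j)) (Function('k')(j) = Add(Add(j, Mul(2, Add(0, Mul(-1, j)))), -102) = Add(Add(j, Mul(2, Mul(-1, j))), -102) = Add(Add(j, Mul(-2, j)), -102) = Add(Mul(-1, j), -102) = Add(-102, Mul(-1, j)))
Pow(Add(Function('h')(102), Function('k')(Function('B')(7))), -1) = Pow(Add(102, Add(-102, Mul(-1, Add(-10, Pow(7, 2), Mul(-2, 7))))), -1) = Pow(Add(102, Add(-102, Mul(-1, Add(-10, 49, -14)))), -1) = Pow(Add(102, Add(-102, Mul(-1, 25))), -1) = Pow(Add(102, Add(-102, -25)), -1) = Pow(Add(102, -127), -1) = Pow(-25, -1) = Rational(-1, 25)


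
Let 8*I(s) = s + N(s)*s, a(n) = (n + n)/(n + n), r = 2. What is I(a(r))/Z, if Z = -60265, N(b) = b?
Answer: -1/241060 ≈ -4.1483e-6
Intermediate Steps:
a(n) = 1 (a(n) = (2*n)/((2*n)) = (2*n)*(1/(2*n)) = 1)
I(s) = s/8 + s**2/8 (I(s) = (s + s*s)/8 = (s + s**2)/8 = s/8 + s**2/8)
I(a(r))/Z = ((1/8)*1*(1 + 1))/(-60265) = ((1/8)*1*2)*(-1/60265) = (1/4)*(-1/60265) = -1/241060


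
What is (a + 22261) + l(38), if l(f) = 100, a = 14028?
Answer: 36389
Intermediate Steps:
(a + 22261) + l(38) = (14028 + 22261) + 100 = 36289 + 100 = 36389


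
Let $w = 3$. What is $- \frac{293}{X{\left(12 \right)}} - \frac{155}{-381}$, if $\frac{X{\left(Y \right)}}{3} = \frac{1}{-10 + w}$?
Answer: $\frac{260632}{381} \approx 684.07$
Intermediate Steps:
$X{\left(Y \right)} = - \frac{3}{7}$ ($X{\left(Y \right)} = \frac{3}{-10 + 3} = \frac{3}{-7} = 3 \left(- \frac{1}{7}\right) = - \frac{3}{7}$)
$- \frac{293}{X{\left(12 \right)}} - \frac{155}{-381} = - \frac{293}{- \frac{3}{7}} - \frac{155}{-381} = \left(-293\right) \left(- \frac{7}{3}\right) - - \frac{155}{381} = \frac{2051}{3} + \frac{155}{381} = \frac{260632}{381}$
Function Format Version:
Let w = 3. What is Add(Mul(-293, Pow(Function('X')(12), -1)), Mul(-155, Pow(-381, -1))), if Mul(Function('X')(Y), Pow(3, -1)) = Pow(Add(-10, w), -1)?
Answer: Rational(260632, 381) ≈ 684.07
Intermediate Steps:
Function('X')(Y) = Rational(-3, 7) (Function('X')(Y) = Mul(3, Pow(Add(-10, 3), -1)) = Mul(3, Pow(-7, -1)) = Mul(3, Rational(-1, 7)) = Rational(-3, 7))
Add(Mul(-293, Pow(Function('X')(12), -1)), Mul(-155, Pow(-381, -1))) = Add(Mul(-293, Pow(Rational(-3, 7), -1)), Mul(-155, Pow(-381, -1))) = Add(Mul(-293, Rational(-7, 3)), Mul(-155, Rational(-1, 381))) = Add(Rational(2051, 3), Rational(155, 381)) = Rational(260632, 381)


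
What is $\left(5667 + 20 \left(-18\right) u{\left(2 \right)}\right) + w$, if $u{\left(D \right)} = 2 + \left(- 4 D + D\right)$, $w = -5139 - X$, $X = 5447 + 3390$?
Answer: $-6869$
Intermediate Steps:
$X = 8837$
$w = -13976$ ($w = -5139 - 8837 = -13976$)
$u{\left(D \right)} = 2 - 3 D$
$\left(5667 + 20 \left(-18\right) u{\left(2 \right)}\right) + w = \left(5667 + 20 \left(-18\right) \left(2 - 6\right)\right) - 13976 = \left(5667 - 360 \left(2 - 6\right)\right) - 13976 = \left(5667 - -1440\right) - 13976 = \left(5667 + 1440\right) - 13976 = 7107 - 13976 = -6869$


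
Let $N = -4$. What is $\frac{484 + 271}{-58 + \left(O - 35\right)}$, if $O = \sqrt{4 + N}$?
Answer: $- \frac{755}{93} \approx -8.1183$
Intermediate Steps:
$O = 0$ ($O = \sqrt{4 - 4} = \sqrt{0} = 0$)
$\frac{484 + 271}{-58 + \left(O - 35\right)} = \frac{484 + 271}{-58 + \left(0 - 35\right)} = \frac{755}{-58 + \left(0 - 35\right)} = \frac{755}{-58 - 35} = \frac{755}{-93} = 755 \left(- \frac{1}{93}\right) = - \frac{755}{93}$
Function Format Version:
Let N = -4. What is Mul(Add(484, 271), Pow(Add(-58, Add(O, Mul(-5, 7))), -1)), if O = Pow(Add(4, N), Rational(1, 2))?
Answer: Rational(-755, 93) ≈ -8.1183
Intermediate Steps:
O = 0 (O = Pow(Add(4, -4), Rational(1, 2)) = Pow(0, Rational(1, 2)) = 0)
Mul(Add(484, 271), Pow(Add(-58, Add(O, Mul(-5, 7))), -1)) = Mul(Add(484, 271), Pow(Add(-58, Add(0, Mul(-5, 7))), -1)) = Mul(755, Pow(Add(-58, Add(0, -35)), -1)) = Mul(755, Pow(Add(-58, -35), -1)) = Mul(755, Pow(-93, -1)) = Mul(755, Rational(-1, 93)) = Rational(-755, 93)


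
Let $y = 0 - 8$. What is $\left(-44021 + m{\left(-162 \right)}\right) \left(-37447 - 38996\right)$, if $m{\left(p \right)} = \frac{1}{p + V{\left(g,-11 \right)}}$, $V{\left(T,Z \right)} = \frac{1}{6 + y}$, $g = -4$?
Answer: $\frac{1093656776361}{325} \approx 3.3651 \cdot 10^{9}$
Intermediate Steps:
$y = -8$ ($y = 0 - 8 = -8$)
$V{\left(T,Z \right)} = - \frac{1}{2}$ ($V{\left(T,Z \right)} = \frac{1}{6 - 8} = \frac{1}{-2} = - \frac{1}{2}$)
$m{\left(p \right)} = \frac{1}{- \frac{1}{2} + p}$ ($m{\left(p \right)} = \frac{1}{p - \frac{1}{2}} = \frac{1}{- \frac{1}{2} + p}$)
$\left(-44021 + m{\left(-162 \right)}\right) \left(-37447 - 38996\right) = \left(-44021 + \frac{2}{-1 + 2 \left(-162\right)}\right) \left(-37447 - 38996\right) = \left(-44021 + \frac{2}{-1 - 324}\right) \left(-76443\right) = \left(-44021 + \frac{2}{-325}\right) \left(-76443\right) = \left(-44021 + 2 \left(- \frac{1}{325}\right)\right) \left(-76443\right) = \left(-44021 - \frac{2}{325}\right) \left(-76443\right) = \left(- \frac{14306827}{325}\right) \left(-76443\right) = \frac{1093656776361}{325}$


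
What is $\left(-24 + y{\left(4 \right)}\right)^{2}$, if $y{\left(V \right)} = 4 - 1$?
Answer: $441$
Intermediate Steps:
$y{\left(V \right)} = 3$
$\left(-24 + y{\left(4 \right)}\right)^{2} = \left(-24 + 3\right)^{2} = \left(-21\right)^{2} = 441$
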